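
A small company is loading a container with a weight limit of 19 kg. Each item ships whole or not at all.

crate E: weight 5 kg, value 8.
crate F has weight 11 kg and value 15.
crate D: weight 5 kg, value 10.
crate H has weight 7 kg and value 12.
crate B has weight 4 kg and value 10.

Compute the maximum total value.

32

crate E + crate H + crate B: weight 5 + 7 + 4 = 16 ≤ 19, value 8 + 12 + 10 = 30.
crate D + crate H + crate B: weight 5 + 7 + 4 = 16 ≤ 19, value 10 + 12 + 10 = 32.
Best is crate D, crate H, and crate B with total value 32.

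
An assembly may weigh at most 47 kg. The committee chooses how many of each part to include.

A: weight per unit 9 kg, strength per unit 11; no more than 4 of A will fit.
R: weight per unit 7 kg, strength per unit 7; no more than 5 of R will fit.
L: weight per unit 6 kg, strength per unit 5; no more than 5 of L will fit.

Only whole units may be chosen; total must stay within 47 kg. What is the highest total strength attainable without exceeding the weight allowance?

52

4×A and 1×R: weight 43 ≤ 47, strength 4·11 + 1·7 = 51.
3×A, 2×R, and 1×L: weight 47 ≤ 47, strength 3·11 + 2·7 + 1·5 = 52.
Best is 52.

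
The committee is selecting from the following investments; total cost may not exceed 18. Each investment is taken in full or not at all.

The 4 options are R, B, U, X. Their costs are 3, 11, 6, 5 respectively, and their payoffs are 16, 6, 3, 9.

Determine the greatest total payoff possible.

28

Allowing fractional choices, the relaxed optimum would be about 30.5, but investments are indivisible.
R + U + X: cost 3 + 6 + 5 = 14 ≤ 18, payoff 16 + 3 + 9 = 28.
R + B: cost 3 + 11 = 14 ≤ 18, payoff 16 + 6 = 22.
R + X: cost 3 + 5 = 8 ≤ 18, payoff 16 + 9 = 25.
Best is R, U, and X with total payoff 28.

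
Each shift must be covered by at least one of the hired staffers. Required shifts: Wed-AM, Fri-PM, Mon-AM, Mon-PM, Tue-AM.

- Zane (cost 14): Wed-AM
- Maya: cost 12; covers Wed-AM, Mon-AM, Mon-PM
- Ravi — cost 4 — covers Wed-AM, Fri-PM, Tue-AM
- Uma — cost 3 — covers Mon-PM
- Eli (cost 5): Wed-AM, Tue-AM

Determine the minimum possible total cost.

16

The greedy cost-per-new-shift heuristic would pick Ravi, Uma, and Maya for 19, but a cheaper cover exists.
Choose Maya and Ravi: together they cover Wed-AM, Fri-PM, Mon-AM, Mon-PM, Tue-AM — every shift.
Total cost: 12 + 4 = 16.
No cover costs less than 16.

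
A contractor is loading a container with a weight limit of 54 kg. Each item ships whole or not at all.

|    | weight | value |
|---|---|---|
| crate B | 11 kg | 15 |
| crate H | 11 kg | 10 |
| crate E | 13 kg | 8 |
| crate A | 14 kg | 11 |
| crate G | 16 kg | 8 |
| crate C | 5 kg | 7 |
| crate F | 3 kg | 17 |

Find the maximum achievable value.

61

This is a 0-1 knapsack instance.
crate B + crate H + crate E + crate A + crate F: weight 11 + 11 + 13 + 14 + 3 = 52 ≤ 54, value 15 + 10 + 8 + 11 + 17 = 61.
crate B + crate H + crate A + crate C + crate F: weight 11 + 11 + 14 + 5 + 3 = 44 ≤ 54, value 15 + 10 + 11 + 7 + 17 = 60.
crate B + crate E + crate A + crate C + crate F: weight 11 + 13 + 14 + 5 + 3 = 46 ≤ 54, value 15 + 8 + 11 + 7 + 17 = 58.
Best is crate B, crate H, crate E, crate A, and crate F with total value 61.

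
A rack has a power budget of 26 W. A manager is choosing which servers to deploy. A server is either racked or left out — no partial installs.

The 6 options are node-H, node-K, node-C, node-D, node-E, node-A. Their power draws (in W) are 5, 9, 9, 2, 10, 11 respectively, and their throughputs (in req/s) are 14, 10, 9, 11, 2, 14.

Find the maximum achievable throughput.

44

Allowing fractional choices, the relaxed optimum would be about 47.9, but servers are indivisible.
node-H + node-K + node-C + node-D: power draw 5 + 9 + 9 + 2 = 25 ≤ 26, throughput 14 + 10 + 9 + 11 = 44.
node-H + node-K + node-A: power draw 5 + 9 + 11 = 25 ≤ 26, throughput 14 + 10 + 14 = 38.
node-H + node-D + node-A: power draw 5 + 2 + 11 = 18 ≤ 26, throughput 14 + 11 + 14 = 39.
Best is node-H, node-K, node-C, and node-D with total throughput 44.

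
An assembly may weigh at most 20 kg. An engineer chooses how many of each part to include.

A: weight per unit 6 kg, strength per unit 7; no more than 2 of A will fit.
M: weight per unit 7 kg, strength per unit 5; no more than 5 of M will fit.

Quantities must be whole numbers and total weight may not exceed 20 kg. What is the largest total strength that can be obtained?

19

Take 2×A and 1×M: weight 19 ≤ 20, strength 2·7 + 1·5 = 19.
A has the best ratio (7/6) and is taken to its limit of 2; remaining capacity is filled optimally with the others.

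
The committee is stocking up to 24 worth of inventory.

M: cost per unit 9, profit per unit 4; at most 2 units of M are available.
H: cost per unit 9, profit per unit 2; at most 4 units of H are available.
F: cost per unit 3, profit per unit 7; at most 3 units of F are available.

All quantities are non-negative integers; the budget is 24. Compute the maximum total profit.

25

F has the best ratio (7/3); taking only F gives at most 3×7 = 21 (stopped by the supply cap of 3).
Mixing does better — 1×M and 3×F: cost 18 ≤ 24, profit 1·4 + 3·7 = 25.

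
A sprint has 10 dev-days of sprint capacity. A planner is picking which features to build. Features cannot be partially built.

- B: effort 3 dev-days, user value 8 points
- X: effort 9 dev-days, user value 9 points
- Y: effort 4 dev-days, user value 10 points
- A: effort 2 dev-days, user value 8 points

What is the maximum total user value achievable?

26

This is an integer program with binary decision variables.
Y + A: effort 4 + 2 = 6 ≤ 10, user value 10 + 8 = 18.
B + Y: effort 3 + 4 = 7 ≤ 10, user value 8 + 10 = 18.
B + Y + A: effort 3 + 4 + 2 = 9 ≤ 10, user value 8 + 10 + 8 = 26.
Best is B, Y, and A with total user value 26.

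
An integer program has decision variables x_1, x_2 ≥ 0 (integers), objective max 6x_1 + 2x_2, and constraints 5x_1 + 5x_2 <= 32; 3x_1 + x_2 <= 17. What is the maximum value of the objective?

32

(x_1,x_2)=(5,1) is feasible, giving 32.
(x_1,x_2)=(5,0) is feasible, giving 30.
(x_1,x_2)=(4,2) is feasible, giving 28.
The best lattice point is (5,1), giving 32.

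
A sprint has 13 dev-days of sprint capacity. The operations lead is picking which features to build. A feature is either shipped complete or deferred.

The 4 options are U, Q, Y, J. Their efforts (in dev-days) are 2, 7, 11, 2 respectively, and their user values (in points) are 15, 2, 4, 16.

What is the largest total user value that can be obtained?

33

This is a 0-1 knapsack instance.
Allowing fractional choices, the relaxed optimum would be about 34.3, but features are indivisible.
U + J: effort 2 + 2 = 4 ≤ 13, user value 15 + 16 = 31.
Y + J: effort 11 + 2 = 13 ≤ 13, user value 4 + 16 = 20.
U + Q + J: effort 2 + 7 + 2 = 11 ≤ 13, user value 15 + 2 + 16 = 33.
Best is U, Q, and J with total user value 33.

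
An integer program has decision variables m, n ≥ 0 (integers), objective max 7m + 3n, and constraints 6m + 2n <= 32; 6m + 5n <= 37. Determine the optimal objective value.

Relaxing integrality, the LP optimum is 38.44 at (m,n) = (4.78, 1.67), which is not an integer point.
(m,n)=(5,1): 6·5+2·1=32≤32, 6·5+5·1=35≤37, objective 38.
(m,n)=(5,0): 6·5+2·0=30≤32, 6·5+5·0=30≤37, objective 35.
(m,n)=(4,2): 6·4+2·2=28≤32, 6·4+5·2=34≤37, objective 34.
The best lattice point is (5,1), giving 38.

38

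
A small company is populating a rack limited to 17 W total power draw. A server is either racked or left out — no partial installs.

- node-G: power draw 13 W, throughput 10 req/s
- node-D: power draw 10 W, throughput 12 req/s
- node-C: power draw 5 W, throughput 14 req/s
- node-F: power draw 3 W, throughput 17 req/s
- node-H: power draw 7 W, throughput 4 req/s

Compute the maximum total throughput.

Allowing fractional choices, the relaxed optimum would be about 41.8, but servers are indivisible.
node-C + node-F: power draw 5 + 3 = 8 ≤ 17, throughput 14 + 17 = 31.
node-D + node-F: power draw 10 + 3 = 13 ≤ 17, throughput 12 + 17 = 29.
node-C + node-F + node-H: power draw 5 + 3 + 7 = 15 ≤ 17, throughput 14 + 17 + 4 = 35.
Best is node-C, node-F, and node-H with total throughput 35.

35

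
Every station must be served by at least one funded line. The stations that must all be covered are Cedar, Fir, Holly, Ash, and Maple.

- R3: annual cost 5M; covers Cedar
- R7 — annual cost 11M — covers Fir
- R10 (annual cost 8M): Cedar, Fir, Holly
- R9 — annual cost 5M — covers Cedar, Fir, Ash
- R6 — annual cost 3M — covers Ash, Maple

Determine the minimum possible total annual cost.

11

The greedy cost-per-new-station heuristic would pick R6, R9, and R10 for 16, but a cheaper cover exists.
Choose R10 and R6: together they cover Cedar, Fir, Holly, Ash, Maple — every station.
Total annual cost: 8 + 3 = 11.
No cover costs less than 11.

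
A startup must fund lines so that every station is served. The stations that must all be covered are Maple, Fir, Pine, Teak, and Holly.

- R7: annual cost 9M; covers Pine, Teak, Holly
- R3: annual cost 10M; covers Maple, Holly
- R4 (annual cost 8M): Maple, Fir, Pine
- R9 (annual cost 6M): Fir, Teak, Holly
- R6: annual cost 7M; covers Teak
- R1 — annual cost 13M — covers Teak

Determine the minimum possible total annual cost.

14

This is an integer covering problem.
Choose R4 and R9: together they cover Maple, Fir, Pine, Teak, Holly — every station.
Total annual cost: 8 + 6 = 14.
No cover costs less than 14.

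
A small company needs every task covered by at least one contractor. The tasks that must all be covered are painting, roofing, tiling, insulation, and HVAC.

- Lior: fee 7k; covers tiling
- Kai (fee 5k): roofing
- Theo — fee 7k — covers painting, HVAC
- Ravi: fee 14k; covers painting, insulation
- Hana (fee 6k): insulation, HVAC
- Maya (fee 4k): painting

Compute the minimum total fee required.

22

Choose Lior, Kai, Hana, and Maya: together they cover painting, roofing, tiling, insulation, HVAC — every task.
Total fee: 7 + 5 + 6 + 4 = 22.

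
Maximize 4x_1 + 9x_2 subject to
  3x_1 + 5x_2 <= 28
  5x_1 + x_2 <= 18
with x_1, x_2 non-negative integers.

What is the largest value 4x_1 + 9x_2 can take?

49

(x_1,x_2)=(1,5): 3·1+5·5=28≤28, 5·1+1·5=10≤18, objective 49.
(x_1,x_2)=(0,5): 3·0+5·5=25≤28, 5·0+1·5=5≤18, objective 45.
(x_1,x_2)=(2,4): 3·2+5·4=26≤28, 5·2+1·4=14≤18, objective 44.
No feasible integer point exceeds 49.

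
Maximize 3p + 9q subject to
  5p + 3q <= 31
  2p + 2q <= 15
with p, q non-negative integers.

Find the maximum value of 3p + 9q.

63

Relaxing integrality, the LP optimum is 67.50 at (p,q) = (0, 7.5), which is not an integer point.
(p,q)=(0,7): 5·0+3·7=21≤31, 2·0+2·7=14≤15, objective 63.
(p,q)=(1,6): 5·1+3·6=23≤31, 2·1+2·6=14≤15, objective 57.
(p,q)=(0,6): 5·0+3·6=18≤31, 2·0+2·6=12≤15, objective 54.
Maximum is 63 at (p,q)=(0,7).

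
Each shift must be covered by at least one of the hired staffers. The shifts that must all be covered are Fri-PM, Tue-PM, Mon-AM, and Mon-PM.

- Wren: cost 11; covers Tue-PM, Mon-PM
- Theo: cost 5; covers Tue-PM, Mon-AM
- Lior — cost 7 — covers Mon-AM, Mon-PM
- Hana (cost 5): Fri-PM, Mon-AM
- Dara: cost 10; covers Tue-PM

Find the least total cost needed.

The greedy cost-per-new-shift heuristic would pick Theo, Hana, and Lior for 17, but a cheaper cover exists.
Choose Wren and Hana: together they cover Fri-PM, Tue-PM, Mon-AM, Mon-PM — every shift.
Total cost: 11 + 5 = 16.
No cover costs less than 16.

16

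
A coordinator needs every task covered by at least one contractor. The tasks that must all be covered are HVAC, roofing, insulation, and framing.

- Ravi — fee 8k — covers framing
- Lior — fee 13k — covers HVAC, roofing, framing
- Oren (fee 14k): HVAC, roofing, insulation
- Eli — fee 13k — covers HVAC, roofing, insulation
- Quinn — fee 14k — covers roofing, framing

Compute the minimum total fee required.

21

The greedy cost-per-new-task heuristic would pick Lior and Eli for 26, but a cheaper cover exists.
Choose Ravi and Eli: together they cover HVAC, roofing, insulation, framing — every task.
Total fee: 8 + 13 = 21.
No cover costs less than 21.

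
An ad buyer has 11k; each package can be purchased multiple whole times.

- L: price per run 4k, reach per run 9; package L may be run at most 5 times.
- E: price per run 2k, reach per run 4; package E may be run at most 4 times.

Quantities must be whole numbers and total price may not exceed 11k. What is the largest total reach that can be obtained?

2×L and 1×E: price 10 ≤ 11, reach 2·9 + 1·4 = 22.
1×L and 3×E: price 10 ≤ 11, reach 1·9 + 3·4 = 21.
Best is 22.

22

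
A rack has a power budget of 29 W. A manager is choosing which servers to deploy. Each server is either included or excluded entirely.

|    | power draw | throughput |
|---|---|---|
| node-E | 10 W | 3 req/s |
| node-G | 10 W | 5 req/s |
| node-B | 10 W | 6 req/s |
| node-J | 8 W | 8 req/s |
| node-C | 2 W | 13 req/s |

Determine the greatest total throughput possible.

27

Allowing fractional choices, the relaxed optimum would be about 31.5, but servers are indivisible.
node-G + node-J + node-C: power draw 10 + 8 + 2 = 20 ≤ 29, throughput 5 + 8 + 13 = 26.
node-B + node-J + node-C: power draw 10 + 8 + 2 = 20 ≤ 29, throughput 6 + 8 + 13 = 27.
Best is node-B, node-J, and node-C with total throughput 27.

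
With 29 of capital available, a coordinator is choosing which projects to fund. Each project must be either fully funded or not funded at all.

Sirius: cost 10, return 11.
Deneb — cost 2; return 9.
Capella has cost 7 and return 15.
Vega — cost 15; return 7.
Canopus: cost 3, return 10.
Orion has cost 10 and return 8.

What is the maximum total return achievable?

Sirius + Deneb + Capella + Orion: cost 10 + 2 + 7 + 10 = 29 ≤ 29, return 11 + 9 + 15 + 8 = 43.
Sirius + Deneb + Capella + Canopus: cost 10 + 2 + 7 + 3 = 22 ≤ 29, return 11 + 9 + 15 + 10 = 45.
Deneb + Capella + Canopus + Orion: cost 2 + 7 + 3 + 10 = 22 ≤ 29, return 9 + 15 + 10 + 8 = 42.
Best is Sirius, Deneb, Capella, and Canopus with total return 45.

45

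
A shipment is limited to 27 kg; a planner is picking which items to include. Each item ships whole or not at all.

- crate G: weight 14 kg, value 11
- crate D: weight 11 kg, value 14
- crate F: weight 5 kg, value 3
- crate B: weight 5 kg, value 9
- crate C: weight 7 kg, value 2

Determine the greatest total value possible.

26

crate D + crate B + crate C: weight 11 + 5 + 7 = 23 ≤ 27, value 14 + 9 + 2 = 25.
crate D + crate F + crate B: weight 11 + 5 + 5 = 21 ≤ 27, value 14 + 3 + 9 = 26.
Best is crate D, crate F, and crate B with total value 26.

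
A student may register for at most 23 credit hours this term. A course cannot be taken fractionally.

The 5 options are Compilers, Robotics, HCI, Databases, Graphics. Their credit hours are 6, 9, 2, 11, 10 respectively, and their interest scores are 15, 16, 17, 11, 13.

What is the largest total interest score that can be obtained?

48

Allowing fractional choices, the relaxed optimum would be about 55.8, but courses are indivisible.
Robotics + HCI + Graphics: credit hours 9 + 2 + 10 = 21 ≤ 23, interest score 16 + 17 + 13 = 46.
Compilers + Robotics + HCI: credit hours 6 + 9 + 2 = 17 ≤ 23, interest score 15 + 16 + 17 = 48.
Best is Compilers, Robotics, and HCI with total interest score 48.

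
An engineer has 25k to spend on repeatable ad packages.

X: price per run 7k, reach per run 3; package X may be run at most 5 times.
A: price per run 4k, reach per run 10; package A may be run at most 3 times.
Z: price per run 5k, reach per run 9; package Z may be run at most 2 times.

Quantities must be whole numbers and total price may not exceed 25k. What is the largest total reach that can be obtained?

Take 3×A and 2×Z: price 22 ≤ 25, reach 3·10 + 2·9 = 48.
A has the best ratio (10/4) and is taken to its limit of 3; remaining capacity is filled optimally with the others.

48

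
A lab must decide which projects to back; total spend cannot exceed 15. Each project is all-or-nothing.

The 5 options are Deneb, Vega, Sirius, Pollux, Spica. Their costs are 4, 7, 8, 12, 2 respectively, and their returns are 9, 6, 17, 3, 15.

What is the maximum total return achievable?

Allowing fractional choices, the relaxed optimum would be about 41.9, but projects are indivisible.
Deneb + Sirius + Spica: cost 4 + 8 + 2 = 14 ≤ 15, return 9 + 17 + 15 = 41.
Sirius + Spica: cost 8 + 2 = 10 ≤ 15, return 17 + 15 = 32.
Best is Deneb, Sirius, and Spica with total return 41.

41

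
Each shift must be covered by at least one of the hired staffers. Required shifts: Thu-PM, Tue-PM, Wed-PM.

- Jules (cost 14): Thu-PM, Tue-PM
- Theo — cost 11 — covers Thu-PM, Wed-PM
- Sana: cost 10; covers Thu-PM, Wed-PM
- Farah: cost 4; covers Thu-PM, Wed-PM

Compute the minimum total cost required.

Choose Jules and Farah: together they cover Thu-PM, Tue-PM, Wed-PM — every shift.
Total cost: 14 + 4 = 18.

18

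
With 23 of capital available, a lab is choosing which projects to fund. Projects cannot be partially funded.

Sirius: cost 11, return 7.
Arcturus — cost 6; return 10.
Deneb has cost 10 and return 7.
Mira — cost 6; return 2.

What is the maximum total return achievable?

Treat it as a binary knapsack problem.
Arcturus + Deneb + Mira: cost 6 + 10 + 6 = 22 ≤ 23, return 10 + 7 + 2 = 19.
Sirius + Arcturus + Mira: cost 11 + 6 + 6 = 23 ≤ 23, return 7 + 10 + 2 = 19.
The maximum return is 19; one optimal choice is Arcturus, Deneb, and Mira.

19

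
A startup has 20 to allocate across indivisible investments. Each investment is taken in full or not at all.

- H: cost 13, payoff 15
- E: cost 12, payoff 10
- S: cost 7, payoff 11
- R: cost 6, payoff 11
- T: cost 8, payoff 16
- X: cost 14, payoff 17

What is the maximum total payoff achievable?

28

Take R and X: cost 6 + 14 = 20 ≤ 20, payoff 11 + 17 = 28.
No other feasible combination does better.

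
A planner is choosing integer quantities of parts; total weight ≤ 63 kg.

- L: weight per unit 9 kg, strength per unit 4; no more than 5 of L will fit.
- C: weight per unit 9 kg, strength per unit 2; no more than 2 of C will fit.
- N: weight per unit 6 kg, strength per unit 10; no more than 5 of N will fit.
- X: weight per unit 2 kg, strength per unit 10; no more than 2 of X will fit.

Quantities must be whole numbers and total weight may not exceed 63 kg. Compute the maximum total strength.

82

This is a bounded integer knapsack.
X has the best ratio (10/2); taking only X gives at most 2×10 = 20 (stopped by the supply cap of 2).
Mixing does better — 3×L, 5×N, and 2×X: weight 61 ≤ 63, strength 3·4 + 5·10 + 2·10 = 82.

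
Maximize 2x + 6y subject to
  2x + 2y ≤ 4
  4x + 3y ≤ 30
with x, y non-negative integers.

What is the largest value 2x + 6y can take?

12

(x,y)=(0,2) is feasible, giving 12.
(x,y)=(1,1) is feasible, giving 8.
(x,y)=(0,1) is feasible, giving 6.
Maximum is 12 at (x,y)=(0,2).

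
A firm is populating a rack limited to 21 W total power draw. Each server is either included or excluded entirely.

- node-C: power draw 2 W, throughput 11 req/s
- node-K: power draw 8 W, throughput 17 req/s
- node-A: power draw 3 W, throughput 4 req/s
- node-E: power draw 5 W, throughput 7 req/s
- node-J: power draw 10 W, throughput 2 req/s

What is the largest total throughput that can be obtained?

node-C + node-K + node-E: power draw 2 + 8 + 5 = 15 ≤ 21, throughput 11 + 17 + 7 = 35.
node-C + node-K + node-A + node-E: power draw 2 + 8 + 3 + 5 = 18 ≤ 21, throughput 11 + 17 + 4 + 7 = 39.
Best is node-C, node-K, node-A, and node-E with total throughput 39.

39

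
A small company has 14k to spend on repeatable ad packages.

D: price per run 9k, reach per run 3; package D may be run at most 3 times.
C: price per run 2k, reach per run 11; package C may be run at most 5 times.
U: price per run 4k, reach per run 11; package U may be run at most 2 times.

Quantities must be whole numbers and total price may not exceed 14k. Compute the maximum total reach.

This is a bounded integer knapsack.
C has the best ratio (11/2); taking only C gives at most 5×11 = 55 (stopped by the supply cap of 5).
Mixing does better — 5×C and 1×U: price 14 ≤ 14, reach 5·11 + 1·11 = 66.

66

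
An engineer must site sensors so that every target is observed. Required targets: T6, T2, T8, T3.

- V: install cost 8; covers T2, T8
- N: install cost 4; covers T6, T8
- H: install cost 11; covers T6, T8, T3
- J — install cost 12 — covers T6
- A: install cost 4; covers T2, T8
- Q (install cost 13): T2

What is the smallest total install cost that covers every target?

15

The greedy cost-per-new-target heuristic would pick N, A, and H for 19, but a cheaper cover exists.
Choose H and A: together they cover T6, T2, T8, T3 — every target.
Total install cost: 11 + 4 = 15.
No cover costs less than 15.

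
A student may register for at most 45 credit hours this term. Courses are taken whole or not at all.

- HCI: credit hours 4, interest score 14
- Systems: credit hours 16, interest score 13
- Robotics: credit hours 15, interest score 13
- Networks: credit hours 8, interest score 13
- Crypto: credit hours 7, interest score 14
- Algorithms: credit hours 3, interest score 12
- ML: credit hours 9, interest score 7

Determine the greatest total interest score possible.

Take HCI, Robotics, Networks, Crypto, and Algorithms: credit hours 4 + 15 + 8 + 7 + 3 = 37 ≤ 45, interest score 14 + 13 + 13 + 14 + 12 = 66.
No feasible combination exceeds this.

66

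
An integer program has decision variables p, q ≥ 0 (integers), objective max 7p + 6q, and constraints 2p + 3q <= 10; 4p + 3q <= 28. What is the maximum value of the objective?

35

(p,q)=(5,0): 2·5+3·0=10≤10, 4·5+3·0=20≤28, objective 35.
(p,q)=(4,0): 2·4+3·0=8≤10, 4·4+3·0=16≤28, objective 28.
The best lattice point is (5,0), giving 35.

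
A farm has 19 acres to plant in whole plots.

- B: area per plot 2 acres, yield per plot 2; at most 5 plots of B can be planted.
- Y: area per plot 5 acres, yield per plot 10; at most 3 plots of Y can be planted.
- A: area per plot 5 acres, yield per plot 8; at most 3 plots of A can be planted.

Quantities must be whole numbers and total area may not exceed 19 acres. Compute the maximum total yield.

34

Y has the best ratio (10/5); taking only Y gives at most 3×10 = 30 (stopped by the area limit).
Mixing does better — 2×B and 3×Y: area 19 ≤ 19, yield 2·2 + 3·10 = 34.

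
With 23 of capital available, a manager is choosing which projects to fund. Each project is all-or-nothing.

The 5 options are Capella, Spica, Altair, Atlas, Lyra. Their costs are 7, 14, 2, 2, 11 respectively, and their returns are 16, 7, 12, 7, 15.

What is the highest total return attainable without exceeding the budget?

50

Capella + Altair + Atlas + Lyra: cost 7 + 2 + 2 + 11 = 22 ≤ 23, return 16 + 12 + 7 + 15 = 50.
Capella + Altair + Lyra: cost 7 + 2 + 11 = 20 ≤ 23, return 16 + 12 + 15 = 43.
Best is Capella, Altair, Atlas, and Lyra with total return 50.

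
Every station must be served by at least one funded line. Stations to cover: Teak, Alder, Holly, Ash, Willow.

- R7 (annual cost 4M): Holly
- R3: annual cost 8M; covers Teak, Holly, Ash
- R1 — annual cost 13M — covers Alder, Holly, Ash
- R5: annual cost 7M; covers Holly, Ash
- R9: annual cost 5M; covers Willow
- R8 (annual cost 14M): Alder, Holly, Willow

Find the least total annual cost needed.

22

This is a weighted set-cover instance.
Choose R3 and R8: together they cover Teak, Alder, Holly, Ash, Willow — every station.
Total annual cost: 8 + 14 = 22.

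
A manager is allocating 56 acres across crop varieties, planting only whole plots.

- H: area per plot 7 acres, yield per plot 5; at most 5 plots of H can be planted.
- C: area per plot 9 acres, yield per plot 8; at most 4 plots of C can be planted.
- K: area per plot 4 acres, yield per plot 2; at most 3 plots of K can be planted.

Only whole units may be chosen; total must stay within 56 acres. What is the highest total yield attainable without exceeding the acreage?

44

This is a bounded integer knapsack.
Take 2×H, 4×C, and 1×K: area 54 ≤ 56, yield 2·5 + 4·8 + 1·2 = 44.
C has the best ratio (8/9) and is taken to its limit of 4; remaining capacity is filled optimally with the others.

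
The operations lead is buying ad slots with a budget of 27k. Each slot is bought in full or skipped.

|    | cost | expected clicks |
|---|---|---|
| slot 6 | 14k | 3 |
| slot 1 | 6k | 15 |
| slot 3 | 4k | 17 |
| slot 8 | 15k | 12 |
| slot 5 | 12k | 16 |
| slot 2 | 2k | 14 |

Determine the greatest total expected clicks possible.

62

This is a 0-1 knapsack instance.
slot 1 + slot 3 + slot 5 + slot 2: cost 6 + 4 + 12 + 2 = 24 ≤ 27, expected clicks 15 + 17 + 16 + 14 = 62.
slot 1 + slot 3 + slot 8 + slot 2: cost 6 + 4 + 15 + 2 = 27 ≤ 27, expected clicks 15 + 17 + 12 + 14 = 58.
Best is slot 1, slot 3, slot 5, and slot 2 with total expected clicks 62.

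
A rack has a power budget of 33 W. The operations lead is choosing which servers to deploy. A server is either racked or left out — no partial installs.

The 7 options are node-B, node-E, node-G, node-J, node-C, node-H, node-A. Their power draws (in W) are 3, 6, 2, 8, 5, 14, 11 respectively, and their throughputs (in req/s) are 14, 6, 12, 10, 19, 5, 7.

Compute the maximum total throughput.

62

Take node-B, node-G, node-J, node-C, and node-A: power draw 3 + 2 + 8 + 5 + 11 = 29 ≤ 33, throughput 14 + 12 + 10 + 19 + 7 = 62.
No other feasible combination does better.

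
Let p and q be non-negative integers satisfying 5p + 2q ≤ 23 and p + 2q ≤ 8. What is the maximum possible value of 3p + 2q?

Relaxing integrality, the LP optimum is 15.50 at (p,q) = (3.75, 2.12), which is not an integer point.
(p,q)=(4,1): 5·4+2·1=22≤23, 1·4+2·1=6≤8, objective 14.
(p,q)=(3,2): 5·3+2·2=19≤23, 1·3+2·2=7≤8, objective 13.
No feasible integer point exceeds 14.

14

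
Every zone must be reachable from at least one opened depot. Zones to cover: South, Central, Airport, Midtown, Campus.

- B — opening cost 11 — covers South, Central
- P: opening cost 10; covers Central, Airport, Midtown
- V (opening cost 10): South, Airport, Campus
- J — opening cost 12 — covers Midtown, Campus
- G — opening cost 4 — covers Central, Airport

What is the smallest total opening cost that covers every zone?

Choose P and V: together they cover South, Central, Airport, Midtown, Campus — every zone.
Total opening cost: 10 + 10 = 20.

20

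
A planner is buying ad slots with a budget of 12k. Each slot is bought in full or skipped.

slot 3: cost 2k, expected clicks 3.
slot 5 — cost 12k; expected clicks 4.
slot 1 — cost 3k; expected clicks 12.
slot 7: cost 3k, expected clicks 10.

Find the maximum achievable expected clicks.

Take slot 3, slot 1, and slot 7: cost 2 + 3 + 3 = 8 ≤ 12, expected clicks 3 + 12 + 10 = 25.
No other feasible combination does better.

25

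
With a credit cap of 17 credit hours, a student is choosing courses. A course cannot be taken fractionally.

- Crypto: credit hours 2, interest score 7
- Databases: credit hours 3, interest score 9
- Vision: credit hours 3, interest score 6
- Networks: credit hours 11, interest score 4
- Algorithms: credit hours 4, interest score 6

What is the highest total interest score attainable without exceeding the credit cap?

28

Allowing fractional choices, the relaxed optimum would be about 29.8, but courses are indivisible.
Crypto + Databases + Algorithms: credit hours 2 + 3 + 4 = 9 ≤ 17, interest score 7 + 9 + 6 = 22.
Crypto + Databases + Vision: credit hours 2 + 3 + 3 = 8 ≤ 17, interest score 7 + 9 + 6 = 22.
Crypto + Databases + Vision + Algorithms: credit hours 2 + 3 + 3 + 4 = 12 ≤ 17, interest score 7 + 9 + 6 + 6 = 28.
Best is Crypto, Databases, Vision, and Algorithms with total interest score 28.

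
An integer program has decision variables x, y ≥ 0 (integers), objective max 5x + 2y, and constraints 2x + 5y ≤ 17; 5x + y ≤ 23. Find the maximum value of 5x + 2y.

22

(x,y)=(4,1) is feasible, giving 22.
(x,y)=(4,0) is feasible, giving 20.
(x,y)=(3,2) is feasible, giving 19.
(x,y)=(3,1) is feasible, giving 17.
Maximum is 22 at (x,y)=(4,1).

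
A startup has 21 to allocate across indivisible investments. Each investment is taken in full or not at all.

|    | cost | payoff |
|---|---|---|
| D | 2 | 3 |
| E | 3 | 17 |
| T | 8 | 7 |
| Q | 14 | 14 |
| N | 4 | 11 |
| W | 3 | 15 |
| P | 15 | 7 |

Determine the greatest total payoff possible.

53

This is a 0-1 knapsack instance.
Allowing fractional choices, the relaxed optimum would be about 55.0, but investments are indivisible.
D + E + T + N + W: cost 2 + 3 + 8 + 4 + 3 = 20 ≤ 21, payoff 3 + 17 + 7 + 11 + 15 = 53.
D + E + N + W: cost 2 + 3 + 4 + 3 = 12 ≤ 21, payoff 3 + 17 + 11 + 15 = 46.
E + T + N + W: cost 3 + 8 + 4 + 3 = 18 ≤ 21, payoff 17 + 7 + 11 + 15 = 50.
Best is D, E, T, N, and W with total payoff 53.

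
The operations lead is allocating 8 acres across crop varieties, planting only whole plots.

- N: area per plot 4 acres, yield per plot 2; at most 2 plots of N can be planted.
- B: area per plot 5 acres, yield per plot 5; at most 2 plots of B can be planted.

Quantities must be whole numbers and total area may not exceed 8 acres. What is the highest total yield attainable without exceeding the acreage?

5

This is a bounded integer knapsack.
B has the best ratio (5/5); taking only B gives at most 1×5 = 5 (stopped by the area limit).
Optimal: 1×B: area 5 ≤ 8, yield 1·5 = 5.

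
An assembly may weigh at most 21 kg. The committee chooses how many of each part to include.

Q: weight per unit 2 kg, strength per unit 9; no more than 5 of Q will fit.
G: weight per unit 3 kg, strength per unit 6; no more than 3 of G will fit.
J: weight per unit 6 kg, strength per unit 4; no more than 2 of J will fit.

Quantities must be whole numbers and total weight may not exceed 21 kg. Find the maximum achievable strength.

63

5×Q and 2×G: weight 16 ≤ 21, strength 5·9 + 2·6 = 57.
5×Q and 3×G: weight 19 ≤ 21, strength 5·9 + 3·6 = 63.
Best is 63.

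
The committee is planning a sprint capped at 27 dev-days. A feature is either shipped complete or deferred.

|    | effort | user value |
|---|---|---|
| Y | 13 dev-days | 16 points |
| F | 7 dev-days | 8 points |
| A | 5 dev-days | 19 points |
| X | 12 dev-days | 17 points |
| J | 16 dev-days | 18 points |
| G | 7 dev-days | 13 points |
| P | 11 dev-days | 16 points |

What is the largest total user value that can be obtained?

A + X + G: effort 5 + 12 + 7 = 24 ≤ 27, user value 19 + 17 + 13 = 49.
A + G + P: effort 5 + 7 + 11 = 23 ≤ 27, user value 19 + 13 + 16 = 48.
Best is A, X, and G with total user value 49.

49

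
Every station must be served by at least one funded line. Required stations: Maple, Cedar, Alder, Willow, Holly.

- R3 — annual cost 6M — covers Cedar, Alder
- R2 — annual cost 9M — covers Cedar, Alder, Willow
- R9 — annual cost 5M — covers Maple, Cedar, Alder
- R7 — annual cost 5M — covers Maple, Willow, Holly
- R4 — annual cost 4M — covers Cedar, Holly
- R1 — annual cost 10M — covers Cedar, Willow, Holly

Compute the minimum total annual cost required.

10

Choose R9 and R7: together they cover Maple, Cedar, Alder, Willow, Holly — every station.
Total annual cost: 5 + 5 = 10.
No cover costs less than 10.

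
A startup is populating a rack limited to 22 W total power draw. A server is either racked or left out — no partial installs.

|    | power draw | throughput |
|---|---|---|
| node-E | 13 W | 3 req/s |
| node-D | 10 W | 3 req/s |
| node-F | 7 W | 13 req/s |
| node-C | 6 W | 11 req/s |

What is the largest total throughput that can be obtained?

Treat it as a binary knapsack problem.
Allowing fractional choices, the relaxed optimum would be about 26.7, but servers are indivisible.
node-F + node-C: power draw 7 + 6 = 13 ≤ 22, throughput 13 + 11 = 24.
node-E + node-F: power draw 13 + 7 = 20 ≤ 22, throughput 3 + 13 = 16.
node-D + node-F: power draw 10 + 7 = 17 ≤ 22, throughput 3 + 13 = 16.
Best is node-F and node-C with total throughput 24.

24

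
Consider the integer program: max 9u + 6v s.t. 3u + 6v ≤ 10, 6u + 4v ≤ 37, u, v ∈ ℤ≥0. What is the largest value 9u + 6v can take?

(u,v)=(3,0): 3·3+6·0=9≤10, 6·3+4·0=18≤37, objective 27.
(u,v)=(2,0): 3·2+6·0=6≤10, 6·2+4·0=12≤37, objective 18.
The best lattice point is (3,0), giving 27.

27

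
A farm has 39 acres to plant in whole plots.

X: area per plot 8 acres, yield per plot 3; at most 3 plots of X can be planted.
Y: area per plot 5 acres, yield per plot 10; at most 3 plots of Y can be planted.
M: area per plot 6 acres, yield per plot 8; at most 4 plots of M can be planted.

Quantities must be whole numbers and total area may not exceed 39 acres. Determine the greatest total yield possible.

Y has the best ratio (10/5); taking only Y gives at most 3×10 = 30 (stopped by the supply cap of 3).
Mixing does better — 3×Y and 4×M: area 39 ≤ 39, yield 3·10 + 4·8 = 62.

62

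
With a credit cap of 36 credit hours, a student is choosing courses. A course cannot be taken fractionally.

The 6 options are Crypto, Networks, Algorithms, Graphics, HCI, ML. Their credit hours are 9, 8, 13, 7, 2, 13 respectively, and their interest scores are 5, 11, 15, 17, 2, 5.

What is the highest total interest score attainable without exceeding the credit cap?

Treat it as a binary knapsack problem.
Allowing fractional choices, the relaxed optimum would be about 48.3, but courses are indivisible.
Networks + Algorithms + Graphics: credit hours 8 + 13 + 7 = 28 ≤ 36, interest score 11 + 15 + 17 = 43.
Networks + Algorithms + Graphics + HCI: credit hours 8 + 13 + 7 + 2 = 30 ≤ 36, interest score 11 + 15 + 17 + 2 = 45.
Best is Networks, Algorithms, Graphics, and HCI with total interest score 45.

45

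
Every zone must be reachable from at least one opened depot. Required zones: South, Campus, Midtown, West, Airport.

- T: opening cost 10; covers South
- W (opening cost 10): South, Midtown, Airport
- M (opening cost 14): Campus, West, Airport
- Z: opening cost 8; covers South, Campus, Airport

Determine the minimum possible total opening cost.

This is a weighted set-cover instance.
Choose W and M: together they cover South, Campus, Midtown, West, Airport — every zone.
Total opening cost: 10 + 14 = 24.

24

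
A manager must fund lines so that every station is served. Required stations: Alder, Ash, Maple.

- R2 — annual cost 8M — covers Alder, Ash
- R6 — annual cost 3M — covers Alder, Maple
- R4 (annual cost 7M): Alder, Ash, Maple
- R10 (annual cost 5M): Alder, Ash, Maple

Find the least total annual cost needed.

The greedy cost-per-new-station heuristic would pick R6 and R10 for 8, but a cheaper cover exists.
R10 alone covers Alder, Ash, Maple — every station.
Total annual cost: 5.
No cover costs less than 5.

5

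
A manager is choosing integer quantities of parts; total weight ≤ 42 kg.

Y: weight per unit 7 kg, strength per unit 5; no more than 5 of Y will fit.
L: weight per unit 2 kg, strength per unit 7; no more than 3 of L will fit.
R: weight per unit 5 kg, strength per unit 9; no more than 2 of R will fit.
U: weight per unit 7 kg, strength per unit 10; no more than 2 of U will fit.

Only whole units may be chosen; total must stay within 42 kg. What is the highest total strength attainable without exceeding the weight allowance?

This is a bounded integer knapsack.
L has the best ratio (7/2); taking only L gives at most 3×7 = 21 (stopped by the supply cap of 3).
Mixing does better — 1×Y, 3×L, 2×R, and 2×U: weight 37 ≤ 42, strength 1·5 + 3·7 + 2·9 + 2·10 = 64.

64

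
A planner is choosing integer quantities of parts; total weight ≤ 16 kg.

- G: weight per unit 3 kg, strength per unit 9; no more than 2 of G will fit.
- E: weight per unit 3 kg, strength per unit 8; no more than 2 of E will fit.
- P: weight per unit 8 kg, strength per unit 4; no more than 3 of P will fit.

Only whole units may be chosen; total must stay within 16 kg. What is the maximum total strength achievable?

2×G and 2×E: weight 12 ≤ 16, strength 2·9 + 2·8 = 34.
2×G and 1×E: weight 9 ≤ 16, strength 2·9 + 1·8 = 26.
Best is 34.

34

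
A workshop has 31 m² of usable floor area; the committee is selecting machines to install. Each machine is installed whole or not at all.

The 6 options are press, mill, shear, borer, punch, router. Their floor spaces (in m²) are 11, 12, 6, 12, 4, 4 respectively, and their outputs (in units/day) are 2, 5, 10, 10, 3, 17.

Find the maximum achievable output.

Allowing fractional choices, the relaxed optimum would be about 42.1, but machines are indivisible.
shear + borer + router: floor space 6 + 12 + 4 = 22 ≤ 31, output 10 + 10 + 17 = 37.
mill + shear + punch + router: floor space 12 + 6 + 4 + 4 = 26 ≤ 31, output 5 + 10 + 3 + 17 = 35.
shear + borer + punch + router: floor space 6 + 12 + 4 + 4 = 26 ≤ 31, output 10 + 10 + 3 + 17 = 40.
Best is shear, borer, punch, and router with total output 40.

40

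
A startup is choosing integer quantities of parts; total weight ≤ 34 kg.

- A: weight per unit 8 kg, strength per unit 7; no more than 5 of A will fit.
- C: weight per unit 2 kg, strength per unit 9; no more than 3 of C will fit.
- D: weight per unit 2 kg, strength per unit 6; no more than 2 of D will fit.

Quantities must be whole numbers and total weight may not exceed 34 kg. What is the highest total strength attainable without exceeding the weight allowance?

60

C has the best ratio (9/2); taking only C gives at most 3×9 = 27 (stopped by the supply cap of 3).
Mixing does better — 3×A, 3×C, and 2×D: weight 34 ≤ 34, strength 3·7 + 3·9 + 2·6 = 60.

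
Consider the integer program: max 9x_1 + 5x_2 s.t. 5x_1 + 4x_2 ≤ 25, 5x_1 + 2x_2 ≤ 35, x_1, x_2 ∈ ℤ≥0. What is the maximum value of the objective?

45

(x_1,x_2)=(5,0): 5·5+4·0=25≤25, 5·5+2·0=25≤35, objective 45.
(x_1,x_2)=(4,1): 5·4+4·1=24≤25, 5·4+2·1=22≤35, objective 41.
No feasible integer point exceeds 45.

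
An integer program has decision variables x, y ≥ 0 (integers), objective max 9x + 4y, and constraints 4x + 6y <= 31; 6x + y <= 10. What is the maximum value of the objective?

25

Relaxing integrality, the LP optimum is 26.41 at (x,y) = (0.906, 4.56), which is not an integer point.
(x,y)=(1,4): 4·1+6·4=28≤31, 6·1+1·4=10≤10, objective 25.
(x,y)=(1,3): 4·1+6·3=22≤31, 6·1+1·3=9≤10, objective 21.
Maximum is 25 at (x,y)=(1,4).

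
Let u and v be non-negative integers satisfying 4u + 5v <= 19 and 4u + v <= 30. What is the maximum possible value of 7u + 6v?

(u,v)=(4,0) is feasible, giving 28.
(u,v)=(3,1) is feasible, giving 27.
(u,v)=(3,0) is feasible, giving 21.
Maximum is 28 at (u,v)=(4,0).

28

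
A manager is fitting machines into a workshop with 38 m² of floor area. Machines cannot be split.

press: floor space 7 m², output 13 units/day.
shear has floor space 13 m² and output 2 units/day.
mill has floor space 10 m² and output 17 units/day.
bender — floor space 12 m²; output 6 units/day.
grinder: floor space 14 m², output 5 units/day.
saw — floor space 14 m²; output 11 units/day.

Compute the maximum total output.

Allowing fractional choices, the relaxed optimum would be about 44.5, but machines are indivisible.
press + mill + bender: floor space 7 + 10 + 12 = 29 ≤ 38, output 13 + 17 + 6 = 36.
press + mill + saw: floor space 7 + 10 + 14 = 31 ≤ 38, output 13 + 17 + 11 = 41.
Best is press, mill, and saw with total output 41.

41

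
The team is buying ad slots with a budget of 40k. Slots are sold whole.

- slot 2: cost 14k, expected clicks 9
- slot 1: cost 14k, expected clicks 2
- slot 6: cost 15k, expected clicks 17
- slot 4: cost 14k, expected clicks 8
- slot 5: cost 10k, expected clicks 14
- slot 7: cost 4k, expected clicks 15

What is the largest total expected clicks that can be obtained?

46

slot 6 + slot 5 + slot 7: cost 15 + 10 + 4 = 29 ≤ 40, expected clicks 17 + 14 + 15 = 46.
slot 2 + slot 6 + slot 7: cost 14 + 15 + 4 = 33 ≤ 40, expected clicks 9 + 17 + 15 = 41.
Best is slot 6, slot 5, and slot 7 with total expected clicks 46.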